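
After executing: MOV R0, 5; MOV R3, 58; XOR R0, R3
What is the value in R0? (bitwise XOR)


Register state trace:
  MOV R0, 5  → R0 = 5 (0b00000101)
  MOV R3, 58  → R3 = 58 (0b00111010)
  XOR R0, R3  → R0 = 5 XOR 58 = 63 (0b00111111)
Final: R0 = 63

63


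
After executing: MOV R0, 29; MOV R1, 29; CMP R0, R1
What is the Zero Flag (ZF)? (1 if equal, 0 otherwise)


Register state trace:
  MOV R0, 29  → R0 = 29
  MOV R1, 29  → R1 = 29
  CMP R0, R1  → computes 29 - 29 = 0
  Result is zero, so values are equal
ZF = 1

1


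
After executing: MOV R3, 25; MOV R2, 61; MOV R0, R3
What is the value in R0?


Register state trace:
  MOV R3, 25  → R3 = 25
  MOV R2, 61  → R2 = 61
  MOV R0, R3  → R0 = 25
Final: R0 = 25

25


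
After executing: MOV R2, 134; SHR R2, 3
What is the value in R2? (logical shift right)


Register state trace:
  MOV R2, 134  → R2 = 134
  SHR R2, 3  → R2 = 134 >> 3 = 134 // 2^3 = 16
Final: R2 = 16

16


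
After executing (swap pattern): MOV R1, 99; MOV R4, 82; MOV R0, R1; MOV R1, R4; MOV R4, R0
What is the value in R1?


Register state trace (swap pattern):
  MOV R1, 99  → R1 = 99
  MOV R4, 82  → R4 = 82
  MOV R0, R1  → R0 = 99  (save R1)
  MOV R1, R4  → R1 = 82  (R1 gets R4's value)
  MOV R4, R0  → R4 = 99  (R4 gets saved value)
Final: R1 = 82

82


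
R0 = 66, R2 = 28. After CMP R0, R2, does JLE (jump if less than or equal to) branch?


Trace:
  R0 = 66, R2 = 28
  CMP R0, R2  → compares 66 vs 28
  JLE checks: is 66 less than or equal to 28?
  66 > 28, so condition is false
Branch taken: No

No


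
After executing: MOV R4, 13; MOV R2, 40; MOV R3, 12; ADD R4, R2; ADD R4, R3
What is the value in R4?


Register state trace:
  MOV R4, 13  → R4 = 13
  MOV R2, 40  → R2 = 40
  MOV R3, 12  → R3 = 12
  ADD R4, R2  → R4 = 13 + 40 = 53
  ADD R4, R3  → R4 = 53 + 12 = 65
Final: R4 = 65

65


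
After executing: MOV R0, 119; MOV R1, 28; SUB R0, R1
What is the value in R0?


Register state trace:
  MOV R0, 119  → R0 = 119
  MOV R1, 28  → R1 = 28
  SUB R0, R1  → R0 = 119 - 28 = 91
Final: R0 = 91

91


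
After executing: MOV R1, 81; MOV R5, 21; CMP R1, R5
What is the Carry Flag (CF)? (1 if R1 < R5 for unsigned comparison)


Register state trace:
  MOV R1, 81  → R1 = 81
  MOV R5, 21  → R5 = 21
  CMP R1, R5  → unsigned 81 - 21: no borrow
  81 >= 21, so CF = 0
CF = 0

0


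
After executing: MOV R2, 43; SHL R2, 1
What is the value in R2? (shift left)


Register state trace:
  MOV R2, 43  → R2 = 43
  SHL R2, 1  → R2 = 43 << 1 = 43 * 2^1 = 86
Final: R2 = 86

86


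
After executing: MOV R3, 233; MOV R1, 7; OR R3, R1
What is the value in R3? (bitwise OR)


Register state trace:
  MOV R3, 233  → R3 = 233 (0b11101001)
  MOV R1, 7  → R1 = 7 (0b00000111)
  OR R3, R1   → R3 = 233 OR 7 = 239 (0b11101111)
Final: R3 = 239

239


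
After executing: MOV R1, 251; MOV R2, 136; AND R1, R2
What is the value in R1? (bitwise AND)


Register state trace:
  MOV R1, 251  → R1 = 251 (0b11111011)
  MOV R2, 136  → R2 = 136 (0b10001000)
  AND R1, R2  → R1 = 251 AND 136 = 136 (0b10001000)
Final: R1 = 136

136


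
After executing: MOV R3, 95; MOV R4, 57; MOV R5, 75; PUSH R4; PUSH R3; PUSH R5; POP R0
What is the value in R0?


Stack trace (top is rightmost):
  MOV R3, 95  → R3 = 95
  MOV R4, 57  → R4 = 57
  MOV R5, 75  → R5 = 75
  PUSH R4  → stack: [57]
  PUSH R3  → stack: [57, 95]
  PUSH R5  → stack: [57, 95, 75]
  POP R0  → R0 = 75, stack: [57, 95]
Final: R0 = 75

75


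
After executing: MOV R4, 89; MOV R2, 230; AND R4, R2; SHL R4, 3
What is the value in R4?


Register state trace:
  MOV R4, 89  → R4 = 89 (0b01011001)
  MOV R2, 230  → R2 = 230 (0b11100110)
  AND R4, R2  → R4 = 89 AND 230 = 64 (0b01000000)
  SHL R4, 3  → R4 = 64 << 3 = 512
Final: R4 = 512

512


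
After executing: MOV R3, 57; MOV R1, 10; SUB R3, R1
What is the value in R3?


Register state trace:
  MOV R3, 57  → R3 = 57
  MOV R1, 10  → R1 = 10
  SUB R3, R1  → R3 = 57 - 10 = 47
Final: R3 = 47

47


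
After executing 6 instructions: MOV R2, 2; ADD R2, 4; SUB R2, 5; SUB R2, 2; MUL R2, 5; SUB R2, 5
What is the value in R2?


Register state trace:
  MOV R2, 2  → R2 = 2
  ADD R2, 4  → R2 = 2 + 4 = 6
  SUB R2, 5  → R2 = 6 - 5 = 1
  SUB R2, 2  → R2 = 1 - 2 = -1
  MUL R2, 5  → R2 = -1 * 5 = -5
  SUB R2, 5  → R2 = -5 - 5 = -10
Final: R2 = -10

-10


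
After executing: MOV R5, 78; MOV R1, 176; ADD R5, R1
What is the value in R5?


Register state trace:
  MOV R5, 78  → R5 = 78
  MOV R1, 176  → R1 = 176
  ADD R5, R1  → R5 = 78 + 176 = 254
Final: R5 = 254

254


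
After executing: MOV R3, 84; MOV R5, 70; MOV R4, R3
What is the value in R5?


Register state trace:
  MOV R3, 84  → R3 = 84
  MOV R5, 70  → R5 = 70
  MOV R4, R3  → R4 = 84
Final: R5 = 70

70


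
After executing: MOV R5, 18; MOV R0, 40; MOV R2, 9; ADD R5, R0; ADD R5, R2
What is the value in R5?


Register state trace:
  MOV R5, 18  → R5 = 18
  MOV R0, 40  → R0 = 40
  MOV R2, 9  → R2 = 9
  ADD R5, R0  → R5 = 18 + 40 = 58
  ADD R5, R2  → R5 = 58 + 9 = 67
Final: R5 = 67

67


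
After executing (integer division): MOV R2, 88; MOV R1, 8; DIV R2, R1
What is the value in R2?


Register state trace:
  MOV R2, 88  → R2 = 88
  MOV R1, 8  → R1 = 8
  DIV R2, R1  → R2 = 88 // 8 = 11
Final: R2 = 11

11


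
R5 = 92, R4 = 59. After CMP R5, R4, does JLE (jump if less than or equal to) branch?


Trace:
  R5 = 92, R4 = 59
  CMP R5, R4  → compares 92 vs 59
  JLE checks: is 92 less than or equal to 59?
  92 > 59, so condition is false
Branch taken: No

No


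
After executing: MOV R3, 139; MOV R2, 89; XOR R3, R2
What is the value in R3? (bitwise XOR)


Register state trace:
  MOV R3, 139  → R3 = 139 (0b10001011)
  MOV R2, 89  → R2 = 89 (0b01011001)
  XOR R3, R2  → R3 = 139 XOR 89 = 210 (0b11010010)
Final: R3 = 210

210


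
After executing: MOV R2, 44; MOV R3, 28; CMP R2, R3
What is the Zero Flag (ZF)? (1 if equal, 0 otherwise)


Register state trace:
  MOV R2, 44  → R2 = 44
  MOV R3, 28  → R3 = 28
  CMP R2, R3  → computes 44 - 28 = 16
  Result is nonzero, so values are not equal
ZF = 0

0


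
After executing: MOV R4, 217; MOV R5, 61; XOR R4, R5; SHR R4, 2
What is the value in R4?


Register state trace:
  MOV R4, 217  → R4 = 217 (0b11011001)
  MOV R5, 61  → R5 = 61 (0b00111101)
  XOR R4, R5  → R4 = 217 XOR 61 = 228 (0b11100100)
  SHR R4, 2  → R4 = 228 >> 2 = 57
Final: R4 = 57

57


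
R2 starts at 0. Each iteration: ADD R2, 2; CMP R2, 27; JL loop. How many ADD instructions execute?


Loop trace (R2 starts at 0, target 27, step 2):
  ADD #1: R2 = 0 + 2 = 2  → 2 < 27, loop
  ADD #2: R2 = 2 + 2 = 4  → 4 < 27, loop
  ADD #3: R2 = 4 + 2 = 6  → 6 < 27, loop
  ADD #4: R2 = 6 + 2 = 8  → 8 < 27, loop
  ADD #5: R2 = 8 + 2 = 10  → 10 < 27, loop
  ADD #6: R2 = 10 + 2 = 12  → 12 < 27, loop
  ADD #7: R2 = 12 + 2 = 14  → 14 < 27, loop
  ADD #8: R2 = 14 + 2 = 16  → 16 < 27, loop
  ADD #9: R2 = 16 + 2 = 18  → 18 < 27, loop
  ADD #10: R2 = 18 + 2 = 20  → 20 < 27, loop
  ADD #11: R2 = 20 + 2 = 22  → 22 < 27, loop
  ADD #12: R2 = 22 + 2 = 24  → 24 < 27, loop
  ADD #13: R2 = 24 + 2 = 26  → 26 < 27, loop
  ADD #14: R2 = 26 + 2 = 28  → 28 >= 27, exit
Total ADD instructions: 14

14


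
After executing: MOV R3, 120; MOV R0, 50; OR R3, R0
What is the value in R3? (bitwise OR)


Register state trace:
  MOV R3, 120  → R3 = 120 (0b01111000)
  MOV R0, 50  → R0 = 50 (0b00110010)
  OR R3, R0   → R3 = 120 OR 50 = 122 (0b01111010)
Final: R3 = 122

122


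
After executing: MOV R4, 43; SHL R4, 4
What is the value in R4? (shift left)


Register state trace:
  MOV R4, 43  → R4 = 43
  SHL R4, 4  → R4 = 43 << 4 = 43 * 2^4 = 688
Final: R4 = 688

688


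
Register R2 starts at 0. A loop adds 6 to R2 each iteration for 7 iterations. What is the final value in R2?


Starting value: R2 = 0
  Iter 1: R2 = 0 + 6 = 6
  Iter 2: R2 = 6 + 6 = 12
  Iter 3: R2 = 12 + 6 = 18
  Iter 4: R2 = 18 + 6 = 24
  Iter 5: R2 = 24 + 6 = 30
  Iter 6: R2 = 30 + 6 = 36
  Iter 7: R2 = 36 + 6 = 42
Final: R2 = 42

42


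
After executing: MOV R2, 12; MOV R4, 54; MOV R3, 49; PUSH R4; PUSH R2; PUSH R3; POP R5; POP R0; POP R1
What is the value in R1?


Stack trace (top is rightmost):
  MOV R2, 12  → R2 = 12
  MOV R4, 54  → R4 = 54
  MOV R3, 49  → R3 = 49
  PUSH R4  → stack: [54]
  PUSH R2  → stack: [54, 12]
  PUSH R3  → stack: [54, 12, 49]
  POP R5  → R5 = 49, stack: [54, 12]
  POP R0  → R0 = 12, stack: [54]
  POP R1  → R1 = 54, stack: []
Final: R1 = 54

54


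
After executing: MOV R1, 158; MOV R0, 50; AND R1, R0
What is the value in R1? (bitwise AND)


Register state trace:
  MOV R1, 158  → R1 = 158 (0b10011110)
  MOV R0, 50  → R0 = 50 (0b00110010)
  AND R1, R0  → R1 = 158 AND 50 = 18 (0b00010010)
Final: R1 = 18

18


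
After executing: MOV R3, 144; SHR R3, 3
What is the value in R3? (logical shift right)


Register state trace:
  MOV R3, 144  → R3 = 144
  SHR R3, 3  → R3 = 144 >> 3 = 144 // 2^3 = 18
Final: R3 = 18

18


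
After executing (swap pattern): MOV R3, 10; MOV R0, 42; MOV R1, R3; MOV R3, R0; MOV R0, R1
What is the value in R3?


Register state trace (swap pattern):
  MOV R3, 10  → R3 = 10
  MOV R0, 42  → R0 = 42
  MOV R1, R3  → R1 = 10  (save R3)
  MOV R3, R0  → R3 = 42  (R3 gets R0's value)
  MOV R0, R1  → R0 = 10  (R0 gets saved value)
Final: R3 = 42

42


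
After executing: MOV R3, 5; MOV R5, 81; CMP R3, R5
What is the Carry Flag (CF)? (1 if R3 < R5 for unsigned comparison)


Register state trace:
  MOV R3, 5  → R3 = 5
  MOV R5, 81  → R5 = 81
  CMP R3, R5  → unsigned 5 - 81: borrow occurs
  5 < 81, so CF = 1
CF = 1

1


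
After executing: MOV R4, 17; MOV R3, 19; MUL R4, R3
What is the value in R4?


Register state trace:
  MOV R4, 17  → R4 = 17
  MOV R3, 19  → R3 = 19
  MUL R4, R3  → R4 = 17 * 19 = 323
Final: R4 = 323

323


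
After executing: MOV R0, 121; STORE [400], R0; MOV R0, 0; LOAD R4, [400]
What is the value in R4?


Register and memory trace:
  MOV R0, 121  → R0 = 121
  STORE [400], R0  → mem[400] = 121
  MOV R0, 0  → R0 = 0
  LOAD R4, [400]  → R4 = mem[400] = 121
Final: R4 = 121

121


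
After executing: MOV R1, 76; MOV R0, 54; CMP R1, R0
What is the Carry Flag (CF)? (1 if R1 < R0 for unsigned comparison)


Register state trace:
  MOV R1, 76  → R1 = 76
  MOV R0, 54  → R0 = 54
  CMP R1, R0  → unsigned 76 - 54: no borrow
  76 >= 54, so CF = 0
CF = 0

0


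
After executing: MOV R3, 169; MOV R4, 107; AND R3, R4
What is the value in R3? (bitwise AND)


Register state trace:
  MOV R3, 169  → R3 = 169 (0b10101001)
  MOV R4, 107  → R4 = 107 (0b01101011)
  AND R3, R4  → R3 = 169 AND 107 = 41 (0b00101001)
Final: R3 = 41

41


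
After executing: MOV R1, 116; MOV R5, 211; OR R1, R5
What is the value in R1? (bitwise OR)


Register state trace:
  MOV R1, 116  → R1 = 116 (0b01110100)
  MOV R5, 211  → R5 = 211 (0b11010011)
  OR R1, R5   → R1 = 116 OR 211 = 247 (0b11110111)
Final: R1 = 247

247


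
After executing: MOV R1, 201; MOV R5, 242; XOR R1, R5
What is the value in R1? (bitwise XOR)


Register state trace:
  MOV R1, 201  → R1 = 201 (0b11001001)
  MOV R5, 242  → R5 = 242 (0b11110010)
  XOR R1, R5  → R1 = 201 XOR 242 = 59 (0b00111011)
Final: R1 = 59

59


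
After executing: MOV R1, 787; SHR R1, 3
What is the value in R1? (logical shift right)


Register state trace:
  MOV R1, 787  → R1 = 787
  SHR R1, 3  → R1 = 787 >> 3 = 787 // 2^3 = 98
Final: R1 = 98

98


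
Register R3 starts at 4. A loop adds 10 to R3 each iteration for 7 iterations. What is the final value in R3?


Starting value: R3 = 4
  Iter 1: R3 = 4 + 10 = 14
  Iter 2: R3 = 14 + 10 = 24
  Iter 3: R3 = 24 + 10 = 34
  Iter 4: R3 = 34 + 10 = 44
  Iter 5: R3 = 44 + 10 = 54
  Iter 6: R3 = 54 + 10 = 64
  Iter 7: R3 = 64 + 10 = 74
Final: R3 = 74

74


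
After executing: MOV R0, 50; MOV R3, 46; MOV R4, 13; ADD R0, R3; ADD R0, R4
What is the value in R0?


Register state trace:
  MOV R0, 50  → R0 = 50
  MOV R3, 46  → R3 = 46
  MOV R4, 13  → R4 = 13
  ADD R0, R3  → R0 = 50 + 46 = 96
  ADD R0, R4  → R0 = 96 + 13 = 109
Final: R0 = 109

109


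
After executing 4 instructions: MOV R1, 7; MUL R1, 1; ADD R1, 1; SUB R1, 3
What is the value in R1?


Register state trace:
  MOV R1, 7  → R1 = 7
  MUL R1, 1  → R1 = 7 * 1 = 7
  ADD R1, 1  → R1 = 7 + 1 = 8
  SUB R1, 3  → R1 = 8 - 3 = 5
Final: R1 = 5

5


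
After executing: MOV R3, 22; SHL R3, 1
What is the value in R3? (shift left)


Register state trace:
  MOV R3, 22  → R3 = 22
  SHL R3, 1  → R3 = 22 << 1 = 22 * 2^1 = 44
Final: R3 = 44

44


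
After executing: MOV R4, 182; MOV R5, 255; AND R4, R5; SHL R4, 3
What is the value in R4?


Register state trace:
  MOV R4, 182  → R4 = 182 (0b10110110)
  MOV R5, 255  → R5 = 255 (0b11111111)
  AND R4, R5  → R4 = 182 AND 255 = 182 (0b10110110)
  SHL R4, 3  → R4 = 182 << 3 = 1456
Final: R4 = 1456

1456


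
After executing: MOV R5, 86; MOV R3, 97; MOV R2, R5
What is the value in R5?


Register state trace:
  MOV R5, 86  → R5 = 86
  MOV R3, 97  → R3 = 97
  MOV R2, R5  → R2 = 86
Final: R5 = 86

86


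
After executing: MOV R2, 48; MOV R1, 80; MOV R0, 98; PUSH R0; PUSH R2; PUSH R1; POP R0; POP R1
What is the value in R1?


Stack trace (top is rightmost):
  MOV R2, 48  → R2 = 48
  MOV R1, 80  → R1 = 80
  MOV R0, 98  → R0 = 98
  PUSH R0  → stack: [98]
  PUSH R2  → stack: [98, 48]
  PUSH R1  → stack: [98, 48, 80]
  POP R0  → R0 = 80, stack: [98, 48]
  POP R1  → R1 = 48, stack: [98]
Final: R1 = 48

48


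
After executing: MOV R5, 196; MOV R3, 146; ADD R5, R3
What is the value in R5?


Register state trace:
  MOV R5, 196  → R5 = 196
  MOV R3, 146  → R3 = 146
  ADD R5, R3  → R5 = 196 + 146 = 342
Final: R5 = 342

342


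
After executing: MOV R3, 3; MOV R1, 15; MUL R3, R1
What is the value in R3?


Register state trace:
  MOV R3, 3  → R3 = 3
  MOV R1, 15  → R1 = 15
  MUL R3, R1  → R3 = 3 * 15 = 45
Final: R3 = 45

45


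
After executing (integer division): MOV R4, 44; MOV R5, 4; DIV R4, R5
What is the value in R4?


Register state trace:
  MOV R4, 44  → R4 = 44
  MOV R5, 4  → R5 = 4
  DIV R4, R5  → R4 = 44 // 4 = 11
Final: R4 = 11

11


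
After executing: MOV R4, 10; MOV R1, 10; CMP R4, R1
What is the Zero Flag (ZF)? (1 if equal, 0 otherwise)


Register state trace:
  MOV R4, 10  → R4 = 10
  MOV R1, 10  → R1 = 10
  CMP R4, R1  → computes 10 - 10 = 0
  Result is zero, so values are equal
ZF = 1

1


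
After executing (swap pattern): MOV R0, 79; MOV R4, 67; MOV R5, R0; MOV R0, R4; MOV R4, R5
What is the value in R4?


Register state trace (swap pattern):
  MOV R0, 79  → R0 = 79
  MOV R4, 67  → R4 = 67
  MOV R5, R0  → R5 = 79  (save R0)
  MOV R0, R4  → R0 = 67  (R0 gets R4's value)
  MOV R4, R5  → R4 = 79  (R4 gets saved value)
Final: R4 = 79

79


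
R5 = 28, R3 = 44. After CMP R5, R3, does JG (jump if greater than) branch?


Trace:
  R5 = 28, R3 = 44
  CMP R5, R3  → compares 28 vs 44
  JG checks: is 28 greater than 44?
  28 < 44, so condition is false
Branch taken: No

No


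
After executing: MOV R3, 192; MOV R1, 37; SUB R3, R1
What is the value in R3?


Register state trace:
  MOV R3, 192  → R3 = 192
  MOV R1, 37  → R1 = 37
  SUB R3, R1  → R3 = 192 - 37 = 155
Final: R3 = 155

155


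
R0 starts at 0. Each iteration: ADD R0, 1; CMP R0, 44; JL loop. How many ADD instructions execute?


Loop trace (R0 starts at 0, target 44, step 1):
  ADD #1: R0 = 0 + 1 = 1  → 1 < 44, loop
  ADD #2: R0 = 1 + 1 = 2  → 2 < 44, loop
  ADD #3: R0 = 2 + 1 = 3  → 3 < 44, loop
  ADD #4: R0 = 3 + 1 = 4  → 4 < 44, loop
  ADD #5: R0 = 4 + 1 = 5  → 5 < 44, loop
  ADD #6: R0 = 5 + 1 = 6  → 6 < 44, loop
  ADD #7: R0 = 6 + 1 = 7  → 7 < 44, loop
  ADD #8: R0 = 7 + 1 = 8  → 8 < 44, loop
  ADD #9: R0 = 8 + 1 = 9  → 9 < 44, loop
  ADD #10: R0 = 9 + 1 = 10  → 10 < 44, loop
  ADD #11: R0 = 10 + 1 = 11  → 11 < 44, loop
  ADD #12: R0 = 11 + 1 = 12  → 12 < 44, loop
  ADD #13: R0 = 12 + 1 = 13  → 13 < 44, loop
  ADD #14: R0 = 13 + 1 = 14  → 14 < 44, loop
  ADD #15: R0 = 14 + 1 = 15  → 15 < 44, loop
  ADD #16: R0 = 15 + 1 = 16  → 16 < 44, loop
  ADD #17: R0 = 16 + 1 = 17  → 17 < 44, loop
  ADD #18: R0 = 17 + 1 = 18  → 18 < 44, loop
  ADD #19: R0 = 18 + 1 = 19  → 19 < 44, loop
  ADD #20: R0 = 19 + 1 = 20  → 20 < 44, loop
  ADD #21: R0 = 20 + 1 = 21  → 21 < 44, loop
  ADD #22: R0 = 21 + 1 = 22  → 22 < 44, loop
  ADD #23: R0 = 22 + 1 = 23  → 23 < 44, loop
  ADD #24: R0 = 23 + 1 = 24  → 24 < 44, loop
  ADD #25: R0 = 24 + 1 = 25  → 25 < 44, loop
  ADD #26: R0 = 25 + 1 = 26  → 26 < 44, loop
  ADD #27: R0 = 26 + 1 = 27  → 27 < 44, loop
  ADD #28: R0 = 27 + 1 = 28  → 28 < 44, loop
  ADD #29: R0 = 28 + 1 = 29  → 29 < 44, loop
  ADD #30: R0 = 29 + 1 = 30  → 30 < 44, loop
  ADD #31: R0 = 30 + 1 = 31  → 31 < 44, loop
  ADD #32: R0 = 31 + 1 = 32  → 32 < 44, loop
  ADD #33: R0 = 32 + 1 = 33  → 33 < 44, loop
  ADD #34: R0 = 33 + 1 = 34  → 34 < 44, loop
  ADD #35: R0 = 34 + 1 = 35  → 35 < 44, loop
  ADD #36: R0 = 35 + 1 = 36  → 36 < 44, loop
  ADD #37: R0 = 36 + 1 = 37  → 37 < 44, loop
  ADD #38: R0 = 37 + 1 = 38  → 38 < 44, loop
  ADD #39: R0 = 38 + 1 = 39  → 39 < 44, loop
  ADD #40: R0 = 39 + 1 = 40  → 40 < 44, loop
  ADD #41: R0 = 40 + 1 = 41  → 41 < 44, loop
  ADD #42: R0 = 41 + 1 = 42  → 42 < 44, loop
  ADD #43: R0 = 42 + 1 = 43  → 43 < 44, loop
  ADD #44: R0 = 43 + 1 = 44  → 44 >= 44, exit
Total ADD instructions: 44

44


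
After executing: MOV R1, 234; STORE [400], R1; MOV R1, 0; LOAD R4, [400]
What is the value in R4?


Register and memory trace:
  MOV R1, 234  → R1 = 234
  STORE [400], R1  → mem[400] = 234
  MOV R1, 0  → R1 = 0
  LOAD R4, [400]  → R4 = mem[400] = 234
Final: R4 = 234

234


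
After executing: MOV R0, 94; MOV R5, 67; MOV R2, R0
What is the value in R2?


Register state trace:
  MOV R0, 94  → R0 = 94
  MOV R5, 67  → R5 = 67
  MOV R2, R0  → R2 = 94
Final: R2 = 94

94


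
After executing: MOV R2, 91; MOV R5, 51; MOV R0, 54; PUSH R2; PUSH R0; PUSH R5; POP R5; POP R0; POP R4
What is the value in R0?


Stack trace (top is rightmost):
  MOV R2, 91  → R2 = 91
  MOV R5, 51  → R5 = 51
  MOV R0, 54  → R0 = 54
  PUSH R2  → stack: [91]
  PUSH R0  → stack: [91, 54]
  PUSH R5  → stack: [91, 54, 51]
  POP R5  → R5 = 51, stack: [91, 54]
  POP R0  → R0 = 54, stack: [91]
  POP R4  → R4 = 91, stack: []
Final: R0 = 54

54


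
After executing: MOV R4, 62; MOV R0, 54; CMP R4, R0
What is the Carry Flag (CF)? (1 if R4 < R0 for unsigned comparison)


Register state trace:
  MOV R4, 62  → R4 = 62
  MOV R0, 54  → R0 = 54
  CMP R4, R0  → unsigned 62 - 54: no borrow
  62 >= 54, so CF = 0
CF = 0

0


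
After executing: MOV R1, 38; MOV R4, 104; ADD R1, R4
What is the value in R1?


Register state trace:
  MOV R1, 38  → R1 = 38
  MOV R4, 104  → R4 = 104
  ADD R1, R4  → R1 = 38 + 104 = 142
Final: R1 = 142

142


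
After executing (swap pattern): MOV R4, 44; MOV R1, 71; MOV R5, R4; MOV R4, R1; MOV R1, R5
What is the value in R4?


Register state trace (swap pattern):
  MOV R4, 44  → R4 = 44
  MOV R1, 71  → R1 = 71
  MOV R5, R4  → R5 = 44  (save R4)
  MOV R4, R1  → R4 = 71  (R4 gets R1's value)
  MOV R1, R5  → R1 = 44  (R1 gets saved value)
Final: R4 = 71

71


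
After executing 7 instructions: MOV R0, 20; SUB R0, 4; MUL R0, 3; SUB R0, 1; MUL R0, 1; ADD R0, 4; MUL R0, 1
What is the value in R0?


Register state trace:
  MOV R0, 20  → R0 = 20
  SUB R0, 4  → R0 = 20 - 4 = 16
  MUL R0, 3  → R0 = 16 * 3 = 48
  SUB R0, 1  → R0 = 48 - 1 = 47
  MUL R0, 1  → R0 = 47 * 1 = 47
  ADD R0, 4  → R0 = 47 + 4 = 51
  MUL R0, 1  → R0 = 51 * 1 = 51
Final: R0 = 51

51


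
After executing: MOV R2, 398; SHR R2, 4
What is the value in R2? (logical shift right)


Register state trace:
  MOV R2, 398  → R2 = 398
  SHR R2, 4  → R2 = 398 >> 4 = 398 // 2^4 = 24
Final: R2 = 24

24


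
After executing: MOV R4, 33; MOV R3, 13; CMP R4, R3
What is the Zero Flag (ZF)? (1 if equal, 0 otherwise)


Register state trace:
  MOV R4, 33  → R4 = 33
  MOV R3, 13  → R3 = 13
  CMP R4, R3  → computes 33 - 13 = 20
  Result is nonzero, so values are not equal
ZF = 0

0


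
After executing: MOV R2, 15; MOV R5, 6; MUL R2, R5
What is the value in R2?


Register state trace:
  MOV R2, 15  → R2 = 15
  MOV R5, 6  → R5 = 6
  MUL R2, R5  → R2 = 15 * 6 = 90
Final: R2 = 90

90


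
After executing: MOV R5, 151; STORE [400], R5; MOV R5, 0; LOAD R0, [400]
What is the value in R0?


Register and memory trace:
  MOV R5, 151  → R5 = 151
  STORE [400], R5  → mem[400] = 151
  MOV R5, 0  → R5 = 0
  LOAD R0, [400]  → R0 = mem[400] = 151
Final: R0 = 151

151


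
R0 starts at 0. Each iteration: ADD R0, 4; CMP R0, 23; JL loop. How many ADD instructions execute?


Loop trace (R0 starts at 0, target 23, step 4):
  ADD #1: R0 = 0 + 4 = 4  → 4 < 23, loop
  ADD #2: R0 = 4 + 4 = 8  → 8 < 23, loop
  ADD #3: R0 = 8 + 4 = 12  → 12 < 23, loop
  ADD #4: R0 = 12 + 4 = 16  → 16 < 23, loop
  ADD #5: R0 = 16 + 4 = 20  → 20 < 23, loop
  ADD #6: R0 = 20 + 4 = 24  → 24 >= 23, exit
Total ADD instructions: 6

6


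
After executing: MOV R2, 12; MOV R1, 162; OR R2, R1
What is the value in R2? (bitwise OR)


Register state trace:
  MOV R2, 12  → R2 = 12 (0b00001100)
  MOV R1, 162  → R1 = 162 (0b10100010)
  OR R2, R1   → R2 = 12 OR 162 = 174 (0b10101110)
Final: R2 = 174

174


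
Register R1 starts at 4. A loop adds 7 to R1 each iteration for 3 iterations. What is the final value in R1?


Starting value: R1 = 4
  Iter 1: R1 = 4 + 7 = 11
  Iter 2: R1 = 11 + 7 = 18
  Iter 3: R1 = 18 + 7 = 25
Final: R1 = 25

25


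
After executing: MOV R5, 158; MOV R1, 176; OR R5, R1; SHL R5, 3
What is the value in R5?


Register state trace:
  MOV R5, 158  → R5 = 158 (0b10011110)
  MOV R1, 176  → R1 = 176 (0b10110000)
  OR R5, R1  → R5 = 158 OR 176 = 190 (0b10111110)
  SHL R5, 3  → R5 = 190 << 3 = 1520
Final: R5 = 1520

1520


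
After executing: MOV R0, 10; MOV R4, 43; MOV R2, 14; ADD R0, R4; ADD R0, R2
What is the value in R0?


Register state trace:
  MOV R0, 10  → R0 = 10
  MOV R4, 43  → R4 = 43
  MOV R2, 14  → R2 = 14
  ADD R0, R4  → R0 = 10 + 43 = 53
  ADD R0, R2  → R0 = 53 + 14 = 67
Final: R0 = 67

67


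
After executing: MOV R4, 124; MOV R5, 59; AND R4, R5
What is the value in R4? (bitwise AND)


Register state trace:
  MOV R4, 124  → R4 = 124 (0b01111100)
  MOV R5, 59  → R5 = 59 (0b00111011)
  AND R4, R5  → R4 = 124 AND 59 = 56 (0b00111000)
Final: R4 = 56

56


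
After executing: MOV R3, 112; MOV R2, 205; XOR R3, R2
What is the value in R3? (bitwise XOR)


Register state trace:
  MOV R3, 112  → R3 = 112 (0b01110000)
  MOV R2, 205  → R2 = 205 (0b11001101)
  XOR R3, R2  → R3 = 112 XOR 205 = 189 (0b10111101)
Final: R3 = 189

189


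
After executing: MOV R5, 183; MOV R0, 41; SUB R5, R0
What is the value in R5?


Register state trace:
  MOV R5, 183  → R5 = 183
  MOV R0, 41  → R0 = 41
  SUB R5, R0  → R5 = 183 - 41 = 142
Final: R5 = 142

142


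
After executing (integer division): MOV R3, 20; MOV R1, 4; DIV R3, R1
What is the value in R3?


Register state trace:
  MOV R3, 20  → R3 = 20
  MOV R1, 4  → R1 = 4
  DIV R3, R1  → R3 = 20 // 4 = 5
Final: R3 = 5

5


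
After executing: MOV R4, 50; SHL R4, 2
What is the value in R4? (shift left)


Register state trace:
  MOV R4, 50  → R4 = 50
  SHL R4, 2  → R4 = 50 << 2 = 50 * 2^2 = 200
Final: R4 = 200

200


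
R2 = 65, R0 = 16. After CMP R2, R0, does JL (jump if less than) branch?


Trace:
  R2 = 65, R0 = 16
  CMP R2, R0  → compares 65 vs 16
  JL checks: is 65 less than 16?
  65 > 16, so condition is false
Branch taken: No

No


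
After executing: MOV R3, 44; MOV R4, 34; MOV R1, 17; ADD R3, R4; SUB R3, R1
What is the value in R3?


Register state trace:
  MOV R3, 44  → R3 = 44
  MOV R4, 34  → R4 = 34
  MOV R1, 17  → R1 = 17
  ADD R3, R4  → R3 = 44 + 34 = 78
  SUB R3, R1  → R3 = 78 - 17 = 61
Final: R3 = 61

61


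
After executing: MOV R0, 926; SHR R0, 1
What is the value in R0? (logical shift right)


Register state trace:
  MOV R0, 926  → R0 = 926
  SHR R0, 1  → R0 = 926 >> 1 = 926 // 2^1 = 463
Final: R0 = 463

463


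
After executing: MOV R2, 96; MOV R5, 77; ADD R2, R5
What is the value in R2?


Register state trace:
  MOV R2, 96  → R2 = 96
  MOV R5, 77  → R5 = 77
  ADD R2, R5  → R2 = 96 + 77 = 173
Final: R2 = 173

173


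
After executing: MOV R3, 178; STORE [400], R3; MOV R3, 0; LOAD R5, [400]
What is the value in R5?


Register and memory trace:
  MOV R3, 178  → R3 = 178
  STORE [400], R3  → mem[400] = 178
  MOV R3, 0  → R3 = 0
  LOAD R5, [400]  → R5 = mem[400] = 178
Final: R5 = 178

178


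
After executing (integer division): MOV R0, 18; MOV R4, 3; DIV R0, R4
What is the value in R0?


Register state trace:
  MOV R0, 18  → R0 = 18
  MOV R4, 3  → R4 = 3
  DIV R0, R4  → R0 = 18 // 3 = 6
Final: R0 = 6

6


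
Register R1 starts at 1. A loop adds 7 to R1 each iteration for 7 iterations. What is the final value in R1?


Starting value: R1 = 1
  Iter 1: R1 = 1 + 7 = 8
  Iter 2: R1 = 8 + 7 = 15
  Iter 3: R1 = 15 + 7 = 22
  Iter 4: R1 = 22 + 7 = 29
  Iter 5: R1 = 29 + 7 = 36
  Iter 6: R1 = 36 + 7 = 43
  Iter 7: R1 = 43 + 7 = 50
Final: R1 = 50

50


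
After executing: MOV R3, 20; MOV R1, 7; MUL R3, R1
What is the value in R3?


Register state trace:
  MOV R3, 20  → R3 = 20
  MOV R1, 7  → R1 = 7
  MUL R3, R1  → R3 = 20 * 7 = 140
Final: R3 = 140

140


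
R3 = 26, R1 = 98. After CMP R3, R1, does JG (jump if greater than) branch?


Trace:
  R3 = 26, R1 = 98
  CMP R3, R1  → compares 26 vs 98
  JG checks: is 26 greater than 98?
  26 < 98, so condition is false
Branch taken: No

No


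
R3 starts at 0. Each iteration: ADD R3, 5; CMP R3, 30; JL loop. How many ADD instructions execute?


Loop trace (R3 starts at 0, target 30, step 5):
  ADD #1: R3 = 0 + 5 = 5  → 5 < 30, loop
  ADD #2: R3 = 5 + 5 = 10  → 10 < 30, loop
  ADD #3: R3 = 10 + 5 = 15  → 15 < 30, loop
  ADD #4: R3 = 15 + 5 = 20  → 20 < 30, loop
  ADD #5: R3 = 20 + 5 = 25  → 25 < 30, loop
  ADD #6: R3 = 25 + 5 = 30  → 30 >= 30, exit
Total ADD instructions: 6

6


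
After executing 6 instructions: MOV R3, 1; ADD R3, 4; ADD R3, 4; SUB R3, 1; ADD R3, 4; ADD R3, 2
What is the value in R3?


Register state trace:
  MOV R3, 1  → R3 = 1
  ADD R3, 4  → R3 = 1 + 4 = 5
  ADD R3, 4  → R3 = 5 + 4 = 9
  SUB R3, 1  → R3 = 9 - 1 = 8
  ADD R3, 4  → R3 = 8 + 4 = 12
  ADD R3, 2  → R3 = 12 + 2 = 14
Final: R3 = 14

14


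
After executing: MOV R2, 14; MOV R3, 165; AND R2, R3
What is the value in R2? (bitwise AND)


Register state trace:
  MOV R2, 14  → R2 = 14 (0b00001110)
  MOV R3, 165  → R3 = 165 (0b10100101)
  AND R2, R3  → R2 = 14 AND 165 = 4 (0b00000100)
Final: R2 = 4

4


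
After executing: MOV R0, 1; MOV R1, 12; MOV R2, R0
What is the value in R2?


Register state trace:
  MOV R0, 1  → R0 = 1
  MOV R1, 12  → R1 = 12
  MOV R2, R0  → R2 = 1
Final: R2 = 1

1


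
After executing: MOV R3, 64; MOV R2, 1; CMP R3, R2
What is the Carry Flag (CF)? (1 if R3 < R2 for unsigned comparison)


Register state trace:
  MOV R3, 64  → R3 = 64
  MOV R2, 1  → R2 = 1
  CMP R3, R2  → unsigned 64 - 1: no borrow
  64 >= 1, so CF = 0
CF = 0

0


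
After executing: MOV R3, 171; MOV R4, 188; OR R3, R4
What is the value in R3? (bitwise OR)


Register state trace:
  MOV R3, 171  → R3 = 171 (0b10101011)
  MOV R4, 188  → R4 = 188 (0b10111100)
  OR R3, R4   → R3 = 171 OR 188 = 191 (0b10111111)
Final: R3 = 191

191


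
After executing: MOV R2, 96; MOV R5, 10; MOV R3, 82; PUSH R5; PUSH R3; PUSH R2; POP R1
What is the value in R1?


Stack trace (top is rightmost):
  MOV R2, 96  → R2 = 96
  MOV R5, 10  → R5 = 10
  MOV R3, 82  → R3 = 82
  PUSH R5  → stack: [10]
  PUSH R3  → stack: [10, 82]
  PUSH R2  → stack: [10, 82, 96]
  POP R1  → R1 = 96, stack: [10, 82]
Final: R1 = 96

96


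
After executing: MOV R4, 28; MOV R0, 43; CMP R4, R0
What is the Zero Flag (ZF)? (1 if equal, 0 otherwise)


Register state trace:
  MOV R4, 28  → R4 = 28
  MOV R0, 43  → R0 = 43
  CMP R4, R0  → computes 28 - 43 = -15
  Result is nonzero, so values are not equal
ZF = 0

0


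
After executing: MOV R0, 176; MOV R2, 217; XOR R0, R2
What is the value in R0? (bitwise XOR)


Register state trace:
  MOV R0, 176  → R0 = 176 (0b10110000)
  MOV R2, 217  → R2 = 217 (0b11011001)
  XOR R0, R2  → R0 = 176 XOR 217 = 105 (0b01101001)
Final: R0 = 105

105


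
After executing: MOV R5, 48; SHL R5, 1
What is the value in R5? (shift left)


Register state trace:
  MOV R5, 48  → R5 = 48
  SHL R5, 1  → R5 = 48 << 1 = 48 * 2^1 = 96
Final: R5 = 96

96


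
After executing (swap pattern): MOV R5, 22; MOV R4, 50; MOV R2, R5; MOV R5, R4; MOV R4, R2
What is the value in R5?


Register state trace (swap pattern):
  MOV R5, 22  → R5 = 22
  MOV R4, 50  → R4 = 50
  MOV R2, R5  → R2 = 22  (save R5)
  MOV R5, R4  → R5 = 50  (R5 gets R4's value)
  MOV R4, R2  → R4 = 22  (R4 gets saved value)
Final: R5 = 50

50


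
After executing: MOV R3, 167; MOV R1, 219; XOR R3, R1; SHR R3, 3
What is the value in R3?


Register state trace:
  MOV R3, 167  → R3 = 167 (0b10100111)
  MOV R1, 219  → R1 = 219 (0b11011011)
  XOR R3, R1  → R3 = 167 XOR 219 = 124 (0b01111100)
  SHR R3, 3  → R3 = 124 >> 3 = 15
Final: R3 = 15

15


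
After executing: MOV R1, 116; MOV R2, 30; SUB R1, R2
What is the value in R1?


Register state trace:
  MOV R1, 116  → R1 = 116
  MOV R2, 30  → R2 = 30
  SUB R1, R2  → R1 = 116 - 30 = 86
Final: R1 = 86

86


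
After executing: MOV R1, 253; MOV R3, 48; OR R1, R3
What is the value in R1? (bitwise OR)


Register state trace:
  MOV R1, 253  → R1 = 253 (0b11111101)
  MOV R3, 48  → R3 = 48 (0b00110000)
  OR R1, R3   → R1 = 253 OR 48 = 253 (0b11111101)
Final: R1 = 253

253


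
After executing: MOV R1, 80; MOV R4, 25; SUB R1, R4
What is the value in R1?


Register state trace:
  MOV R1, 80  → R1 = 80
  MOV R4, 25  → R4 = 25
  SUB R1, R4  → R1 = 80 - 25 = 55
Final: R1 = 55

55


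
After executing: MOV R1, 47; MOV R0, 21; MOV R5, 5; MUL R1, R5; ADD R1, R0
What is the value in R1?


Register state trace:
  MOV R1, 47  → R1 = 47
  MOV R0, 21  → R0 = 21
  MOV R5, 5  → R5 = 5
  MUL R1, R5  → R1 = 47 * 5 = 235
  ADD R1, R0  → R1 = 235 + 21 = 256
Final: R1 = 256

256


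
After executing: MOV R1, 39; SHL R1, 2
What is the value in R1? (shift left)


Register state trace:
  MOV R1, 39  → R1 = 39
  SHL R1, 2  → R1 = 39 << 2 = 39 * 2^2 = 156
Final: R1 = 156

156


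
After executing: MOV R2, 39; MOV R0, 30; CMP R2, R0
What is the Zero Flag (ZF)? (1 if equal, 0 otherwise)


Register state trace:
  MOV R2, 39  → R2 = 39
  MOV R0, 30  → R0 = 30
  CMP R2, R0  → computes 39 - 30 = 9
  Result is nonzero, so values are not equal
ZF = 0

0


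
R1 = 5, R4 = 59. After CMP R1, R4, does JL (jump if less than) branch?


Trace:
  R1 = 5, R4 = 59
  CMP R1, R4  → compares 5 vs 59
  JL checks: is 5 less than 59?
  5 < 59, so condition is true
Branch taken: Yes

Yes


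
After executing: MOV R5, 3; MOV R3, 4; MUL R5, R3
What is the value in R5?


Register state trace:
  MOV R5, 3  → R5 = 3
  MOV R3, 4  → R3 = 4
  MUL R5, R3  → R5 = 3 * 4 = 12
Final: R5 = 12

12


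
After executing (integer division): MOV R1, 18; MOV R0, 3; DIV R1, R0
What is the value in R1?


Register state trace:
  MOV R1, 18  → R1 = 18
  MOV R0, 3  → R0 = 3
  DIV R1, R0  → R1 = 18 // 3 = 6
Final: R1 = 6

6


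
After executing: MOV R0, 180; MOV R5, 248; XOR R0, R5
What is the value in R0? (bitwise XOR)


Register state trace:
  MOV R0, 180  → R0 = 180 (0b10110100)
  MOV R5, 248  → R5 = 248 (0b11111000)
  XOR R0, R5  → R0 = 180 XOR 248 = 76 (0b01001100)
Final: R0 = 76

76


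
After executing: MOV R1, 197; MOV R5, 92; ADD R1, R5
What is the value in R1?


Register state trace:
  MOV R1, 197  → R1 = 197
  MOV R5, 92  → R5 = 92
  ADD R1, R5  → R1 = 197 + 92 = 289
Final: R1 = 289

289


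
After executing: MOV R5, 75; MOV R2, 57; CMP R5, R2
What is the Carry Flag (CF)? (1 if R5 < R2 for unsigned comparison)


Register state trace:
  MOV R5, 75  → R5 = 75
  MOV R2, 57  → R2 = 57
  CMP R5, R2  → unsigned 75 - 57: no borrow
  75 >= 57, so CF = 0
CF = 0

0


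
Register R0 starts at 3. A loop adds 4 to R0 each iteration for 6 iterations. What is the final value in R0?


Starting value: R0 = 3
  Iter 1: R0 = 3 + 4 = 7
  Iter 2: R0 = 7 + 4 = 11
  Iter 3: R0 = 11 + 4 = 15
  Iter 4: R0 = 15 + 4 = 19
  Iter 5: R0 = 19 + 4 = 23
  Iter 6: R0 = 23 + 4 = 27
Final: R0 = 27

27


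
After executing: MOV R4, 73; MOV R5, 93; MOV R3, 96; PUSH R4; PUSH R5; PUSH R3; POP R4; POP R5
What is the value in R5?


Stack trace (top is rightmost):
  MOV R4, 73  → R4 = 73
  MOV R5, 93  → R5 = 93
  MOV R3, 96  → R3 = 96
  PUSH R4  → stack: [73]
  PUSH R5  → stack: [73, 93]
  PUSH R3  → stack: [73, 93, 96]
  POP R4  → R4 = 96, stack: [73, 93]
  POP R5  → R5 = 93, stack: [73]
Final: R5 = 93

93


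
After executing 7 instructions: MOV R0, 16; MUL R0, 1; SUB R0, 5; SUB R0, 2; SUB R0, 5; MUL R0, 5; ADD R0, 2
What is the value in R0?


Register state trace:
  MOV R0, 16  → R0 = 16
  MUL R0, 1  → R0 = 16 * 1 = 16
  SUB R0, 5  → R0 = 16 - 5 = 11
  SUB R0, 2  → R0 = 11 - 2 = 9
  SUB R0, 5  → R0 = 9 - 5 = 4
  MUL R0, 5  → R0 = 4 * 5 = 20
  ADD R0, 2  → R0 = 20 + 2 = 22
Final: R0 = 22

22


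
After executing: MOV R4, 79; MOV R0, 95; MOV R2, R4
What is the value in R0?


Register state trace:
  MOV R4, 79  → R4 = 79
  MOV R0, 95  → R0 = 95
  MOV R2, R4  → R2 = 79
Final: R0 = 95

95


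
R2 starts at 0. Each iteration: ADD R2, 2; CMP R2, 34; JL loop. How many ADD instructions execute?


Loop trace (R2 starts at 0, target 34, step 2):
  ADD #1: R2 = 0 + 2 = 2  → 2 < 34, loop
  ADD #2: R2 = 2 + 2 = 4  → 4 < 34, loop
  ADD #3: R2 = 4 + 2 = 6  → 6 < 34, loop
  ADD #4: R2 = 6 + 2 = 8  → 8 < 34, loop
  ADD #5: R2 = 8 + 2 = 10  → 10 < 34, loop
  ADD #6: R2 = 10 + 2 = 12  → 12 < 34, loop
  ADD #7: R2 = 12 + 2 = 14  → 14 < 34, loop
  ADD #8: R2 = 14 + 2 = 16  → 16 < 34, loop
  ADD #9: R2 = 16 + 2 = 18  → 18 < 34, loop
  ADD #10: R2 = 18 + 2 = 20  → 20 < 34, loop
  ADD #11: R2 = 20 + 2 = 22  → 22 < 34, loop
  ADD #12: R2 = 22 + 2 = 24  → 24 < 34, loop
  ADD #13: R2 = 24 + 2 = 26  → 26 < 34, loop
  ADD #14: R2 = 26 + 2 = 28  → 28 < 34, loop
  ADD #15: R2 = 28 + 2 = 30  → 30 < 34, loop
  ADD #16: R2 = 30 + 2 = 32  → 32 < 34, loop
  ADD #17: R2 = 32 + 2 = 34  → 34 >= 34, exit
Total ADD instructions: 17

17


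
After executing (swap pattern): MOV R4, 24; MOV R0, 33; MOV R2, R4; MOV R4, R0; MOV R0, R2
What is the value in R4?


Register state trace (swap pattern):
  MOV R4, 24  → R4 = 24
  MOV R0, 33  → R0 = 33
  MOV R2, R4  → R2 = 24  (save R4)
  MOV R4, R0  → R4 = 33  (R4 gets R0's value)
  MOV R0, R2  → R0 = 24  (R0 gets saved value)
Final: R4 = 33

33


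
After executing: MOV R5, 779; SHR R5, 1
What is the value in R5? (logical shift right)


Register state trace:
  MOV R5, 779  → R5 = 779
  SHR R5, 1  → R5 = 779 >> 1 = 779 // 2^1 = 389
Final: R5 = 389

389


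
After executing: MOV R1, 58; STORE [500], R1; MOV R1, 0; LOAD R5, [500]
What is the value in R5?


Register and memory trace:
  MOV R1, 58  → R1 = 58
  STORE [500], R1  → mem[500] = 58
  MOV R1, 0  → R1 = 0
  LOAD R5, [500]  → R5 = mem[500] = 58
Final: R5 = 58

58


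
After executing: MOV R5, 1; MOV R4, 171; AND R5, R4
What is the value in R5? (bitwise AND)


Register state trace:
  MOV R5, 1  → R5 = 1 (0b00000001)
  MOV R4, 171  → R4 = 171 (0b10101011)
  AND R5, R4  → R5 = 1 AND 171 = 1 (0b00000001)
Final: R5 = 1

1


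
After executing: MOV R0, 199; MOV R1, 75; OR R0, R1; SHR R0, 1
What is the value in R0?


Register state trace:
  MOV R0, 199  → R0 = 199 (0b11000111)
  MOV R1, 75  → R1 = 75 (0b01001011)
  OR R0, R1  → R0 = 199 OR 75 = 207 (0b11001111)
  SHR R0, 1  → R0 = 207 >> 1 = 103
Final: R0 = 103

103


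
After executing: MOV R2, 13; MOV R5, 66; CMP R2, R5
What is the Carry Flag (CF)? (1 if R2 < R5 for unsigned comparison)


Register state trace:
  MOV R2, 13  → R2 = 13
  MOV R5, 66  → R5 = 66
  CMP R2, R5  → unsigned 13 - 66: borrow occurs
  13 < 66, so CF = 1
CF = 1

1


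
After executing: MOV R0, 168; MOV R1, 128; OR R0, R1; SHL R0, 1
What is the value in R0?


Register state trace:
  MOV R0, 168  → R0 = 168 (0b10101000)
  MOV R1, 128  → R1 = 128 (0b10000000)
  OR R0, R1  → R0 = 168 OR 128 = 168 (0b10101000)
  SHL R0, 1  → R0 = 168 << 1 = 336
Final: R0 = 336

336


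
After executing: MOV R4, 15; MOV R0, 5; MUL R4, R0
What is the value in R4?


Register state trace:
  MOV R4, 15  → R4 = 15
  MOV R0, 5  → R0 = 5
  MUL R4, R0  → R4 = 15 * 5 = 75
Final: R4 = 75

75


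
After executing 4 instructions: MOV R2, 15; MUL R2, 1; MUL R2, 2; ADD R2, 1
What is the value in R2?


Register state trace:
  MOV R2, 15  → R2 = 15
  MUL R2, 1  → R2 = 15 * 1 = 15
  MUL R2, 2  → R2 = 15 * 2 = 30
  ADD R2, 1  → R2 = 30 + 1 = 31
Final: R2 = 31

31


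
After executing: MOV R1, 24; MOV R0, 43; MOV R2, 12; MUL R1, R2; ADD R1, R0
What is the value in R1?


Register state trace:
  MOV R1, 24  → R1 = 24
  MOV R0, 43  → R0 = 43
  MOV R2, 12  → R2 = 12
  MUL R1, R2  → R1 = 24 * 12 = 288
  ADD R1, R0  → R1 = 288 + 43 = 331
Final: R1 = 331

331


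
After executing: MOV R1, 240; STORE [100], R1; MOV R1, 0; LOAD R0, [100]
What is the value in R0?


Register and memory trace:
  MOV R1, 240  → R1 = 240
  STORE [100], R1  → mem[100] = 240
  MOV R1, 0  → R1 = 0
  LOAD R0, [100]  → R0 = mem[100] = 240
Final: R0 = 240

240


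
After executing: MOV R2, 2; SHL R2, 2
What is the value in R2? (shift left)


Register state trace:
  MOV R2, 2  → R2 = 2
  SHL R2, 2  → R2 = 2 << 2 = 2 * 2^2 = 8
Final: R2 = 8

8


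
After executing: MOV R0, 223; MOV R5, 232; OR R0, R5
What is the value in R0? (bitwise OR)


Register state trace:
  MOV R0, 223  → R0 = 223 (0b11011111)
  MOV R5, 232  → R5 = 232 (0b11101000)
  OR R0, R5   → R0 = 223 OR 232 = 255 (0b11111111)
Final: R0 = 255

255


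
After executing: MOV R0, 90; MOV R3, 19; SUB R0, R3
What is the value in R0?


Register state trace:
  MOV R0, 90  → R0 = 90
  MOV R3, 19  → R3 = 19
  SUB R0, R3  → R0 = 90 - 19 = 71
Final: R0 = 71

71


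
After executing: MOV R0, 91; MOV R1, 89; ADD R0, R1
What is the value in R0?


Register state trace:
  MOV R0, 91  → R0 = 91
  MOV R1, 89  → R1 = 89
  ADD R0, R1  → R0 = 91 + 89 = 180
Final: R0 = 180

180


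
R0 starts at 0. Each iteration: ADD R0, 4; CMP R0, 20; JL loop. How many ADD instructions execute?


Loop trace (R0 starts at 0, target 20, step 4):
  ADD #1: R0 = 0 + 4 = 4  → 4 < 20, loop
  ADD #2: R0 = 4 + 4 = 8  → 8 < 20, loop
  ADD #3: R0 = 8 + 4 = 12  → 12 < 20, loop
  ADD #4: R0 = 12 + 4 = 16  → 16 < 20, loop
  ADD #5: R0 = 16 + 4 = 20  → 20 >= 20, exit
Total ADD instructions: 5

5


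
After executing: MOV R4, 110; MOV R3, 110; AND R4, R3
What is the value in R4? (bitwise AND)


Register state trace:
  MOV R4, 110  → R4 = 110 (0b01101110)
  MOV R3, 110  → R3 = 110 (0b01101110)
  AND R4, R3  → R4 = 110 AND 110 = 110 (0b01101110)
Final: R4 = 110

110
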